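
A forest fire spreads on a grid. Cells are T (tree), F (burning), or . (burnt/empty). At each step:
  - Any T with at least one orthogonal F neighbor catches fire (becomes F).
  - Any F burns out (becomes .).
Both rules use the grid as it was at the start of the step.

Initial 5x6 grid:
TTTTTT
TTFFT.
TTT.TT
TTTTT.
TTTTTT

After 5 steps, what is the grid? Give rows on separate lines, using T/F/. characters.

Step 1: 5 trees catch fire, 2 burn out
  TTFFTT
  TF..F.
  TTF.TT
  TTTTT.
  TTTTTT
Step 2: 6 trees catch fire, 5 burn out
  TF..FT
  F.....
  TF..FT
  TTFTT.
  TTTTTT
Step 3: 8 trees catch fire, 6 burn out
  F....F
  ......
  F....F
  TF.FF.
  TTFTTT
Step 4: 4 trees catch fire, 8 burn out
  ......
  ......
  ......
  F.....
  TF.FFT
Step 5: 2 trees catch fire, 4 burn out
  ......
  ......
  ......
  ......
  F....F

......
......
......
......
F....F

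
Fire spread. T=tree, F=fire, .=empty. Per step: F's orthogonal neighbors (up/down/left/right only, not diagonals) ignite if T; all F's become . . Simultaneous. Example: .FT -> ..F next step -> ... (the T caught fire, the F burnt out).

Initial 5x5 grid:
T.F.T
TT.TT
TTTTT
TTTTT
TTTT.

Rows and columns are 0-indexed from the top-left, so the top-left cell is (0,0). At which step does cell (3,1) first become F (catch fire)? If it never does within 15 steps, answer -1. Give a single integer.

Step 1: cell (3,1)='T' (+0 fires, +1 burnt)
  fire out at step 1
Target never catches fire within 15 steps

-1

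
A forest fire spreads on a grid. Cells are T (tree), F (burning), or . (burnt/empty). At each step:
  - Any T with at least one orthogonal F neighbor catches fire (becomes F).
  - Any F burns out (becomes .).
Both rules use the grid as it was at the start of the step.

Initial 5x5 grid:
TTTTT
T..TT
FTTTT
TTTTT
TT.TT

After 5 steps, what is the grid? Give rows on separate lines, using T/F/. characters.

Step 1: 3 trees catch fire, 1 burn out
  TTTTT
  F..TT
  .FTTT
  FTTTT
  TT.TT
Step 2: 4 trees catch fire, 3 burn out
  FTTTT
  ...TT
  ..FTT
  .FTTT
  FT.TT
Step 3: 4 trees catch fire, 4 burn out
  .FTTT
  ...TT
  ...FT
  ..FTT
  .F.TT
Step 4: 4 trees catch fire, 4 burn out
  ..FTT
  ...FT
  ....F
  ...FT
  ...TT
Step 5: 4 trees catch fire, 4 burn out
  ...FT
  ....F
  .....
  ....F
  ...FT

...FT
....F
.....
....F
...FT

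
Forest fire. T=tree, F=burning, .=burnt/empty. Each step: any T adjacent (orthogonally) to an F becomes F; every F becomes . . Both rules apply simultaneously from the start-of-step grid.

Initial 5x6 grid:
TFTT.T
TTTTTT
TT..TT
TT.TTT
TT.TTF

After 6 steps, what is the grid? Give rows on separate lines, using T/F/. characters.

Step 1: 5 trees catch fire, 2 burn out
  F.FT.T
  TFTTTT
  TT..TT
  TT.TTF
  TT.TF.
Step 2: 7 trees catch fire, 5 burn out
  ...F.T
  F.FTTT
  TF..TF
  TT.TF.
  TT.F..
Step 3: 6 trees catch fire, 7 burn out
  .....T
  ...FTF
  F...F.
  TF.F..
  TT....
Step 4: 4 trees catch fire, 6 burn out
  .....F
  ....F.
  ......
  F.....
  TF....
Step 5: 1 trees catch fire, 4 burn out
  ......
  ......
  ......
  ......
  F.....
Step 6: 0 trees catch fire, 1 burn out
  ......
  ......
  ......
  ......
  ......

......
......
......
......
......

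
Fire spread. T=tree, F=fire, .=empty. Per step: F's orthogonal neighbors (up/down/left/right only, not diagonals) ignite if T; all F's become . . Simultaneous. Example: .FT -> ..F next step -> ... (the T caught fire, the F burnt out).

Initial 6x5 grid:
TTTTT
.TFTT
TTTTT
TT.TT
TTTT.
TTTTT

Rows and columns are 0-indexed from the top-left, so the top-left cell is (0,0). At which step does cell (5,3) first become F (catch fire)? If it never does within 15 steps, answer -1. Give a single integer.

Step 1: cell (5,3)='T' (+4 fires, +1 burnt)
Step 2: cell (5,3)='T' (+5 fires, +4 burnt)
Step 3: cell (5,3)='T' (+6 fires, +5 burnt)
Step 4: cell (5,3)='T' (+4 fires, +6 burnt)
Step 5: cell (5,3)='F' (+4 fires, +4 burnt)
  -> target ignites at step 5
Step 6: cell (5,3)='.' (+3 fires, +4 burnt)
Step 7: cell (5,3)='.' (+0 fires, +3 burnt)
  fire out at step 7

5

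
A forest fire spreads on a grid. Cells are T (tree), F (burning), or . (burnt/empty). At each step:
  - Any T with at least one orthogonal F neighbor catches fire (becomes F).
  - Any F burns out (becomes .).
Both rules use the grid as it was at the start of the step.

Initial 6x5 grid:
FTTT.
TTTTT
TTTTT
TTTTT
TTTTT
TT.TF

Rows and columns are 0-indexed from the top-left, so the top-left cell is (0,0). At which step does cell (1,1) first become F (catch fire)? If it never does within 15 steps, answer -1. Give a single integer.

Step 1: cell (1,1)='T' (+4 fires, +2 burnt)
Step 2: cell (1,1)='F' (+5 fires, +4 burnt)
  -> target ignites at step 2
Step 3: cell (1,1)='.' (+7 fires, +5 burnt)
Step 4: cell (1,1)='.' (+8 fires, +7 burnt)
Step 5: cell (1,1)='.' (+2 fires, +8 burnt)
Step 6: cell (1,1)='.' (+0 fires, +2 burnt)
  fire out at step 6

2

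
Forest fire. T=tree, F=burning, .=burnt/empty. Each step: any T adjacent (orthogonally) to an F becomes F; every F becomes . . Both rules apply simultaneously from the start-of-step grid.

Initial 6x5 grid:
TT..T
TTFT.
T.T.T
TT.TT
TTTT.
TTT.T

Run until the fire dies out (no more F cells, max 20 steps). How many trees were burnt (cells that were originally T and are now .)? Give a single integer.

Step 1: +3 fires, +1 burnt (F count now 3)
Step 2: +2 fires, +3 burnt (F count now 2)
Step 3: +2 fires, +2 burnt (F count now 2)
Step 4: +1 fires, +2 burnt (F count now 1)
Step 5: +2 fires, +1 burnt (F count now 2)
Step 6: +2 fires, +2 burnt (F count now 2)
Step 7: +2 fires, +2 burnt (F count now 2)
Step 8: +2 fires, +2 burnt (F count now 2)
Step 9: +1 fires, +2 burnt (F count now 1)
Step 10: +1 fires, +1 burnt (F count now 1)
Step 11: +1 fires, +1 burnt (F count now 1)
Step 12: +0 fires, +1 burnt (F count now 0)
Fire out after step 12
Initially T: 21, now '.': 28
Total burnt (originally-T cells now '.'): 19

Answer: 19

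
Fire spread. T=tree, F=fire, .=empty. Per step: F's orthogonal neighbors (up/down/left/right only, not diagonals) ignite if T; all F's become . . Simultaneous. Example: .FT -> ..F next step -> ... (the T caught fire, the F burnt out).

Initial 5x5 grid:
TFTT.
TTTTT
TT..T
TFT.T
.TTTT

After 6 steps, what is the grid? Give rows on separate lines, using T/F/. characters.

Step 1: 7 trees catch fire, 2 burn out
  F.FT.
  TFTTT
  TF..T
  F.F.T
  .FTTT
Step 2: 5 trees catch fire, 7 burn out
  ...F.
  F.FTT
  F...T
  ....T
  ..FTT
Step 3: 2 trees catch fire, 5 burn out
  .....
  ...FT
  ....T
  ....T
  ...FT
Step 4: 2 trees catch fire, 2 burn out
  .....
  ....F
  ....T
  ....T
  ....F
Step 5: 2 trees catch fire, 2 burn out
  .....
  .....
  ....F
  ....F
  .....
Step 6: 0 trees catch fire, 2 burn out
  .....
  .....
  .....
  .....
  .....

.....
.....
.....
.....
.....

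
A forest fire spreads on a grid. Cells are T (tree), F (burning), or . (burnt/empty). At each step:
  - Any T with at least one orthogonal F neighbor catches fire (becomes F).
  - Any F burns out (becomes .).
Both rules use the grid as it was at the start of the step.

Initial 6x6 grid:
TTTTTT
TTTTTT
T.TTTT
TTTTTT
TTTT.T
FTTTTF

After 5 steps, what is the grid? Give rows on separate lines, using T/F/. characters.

Step 1: 4 trees catch fire, 2 burn out
  TTTTTT
  TTTTTT
  T.TTTT
  TTTTTT
  FTTT.F
  .FTTF.
Step 2: 5 trees catch fire, 4 burn out
  TTTTTT
  TTTTTT
  T.TTTT
  FTTTTF
  .FTT..
  ..FF..
Step 3: 6 trees catch fire, 5 burn out
  TTTTTT
  TTTTTT
  F.TTTF
  .FTTF.
  ..FF..
  ......
Step 4: 5 trees catch fire, 6 burn out
  TTTTTT
  FTTTTF
  ..TTF.
  ..FF..
  ......
  ......
Step 5: 6 trees catch fire, 5 burn out
  FTTTTF
  .FTTF.
  ..FF..
  ......
  ......
  ......

FTTTTF
.FTTF.
..FF..
......
......
......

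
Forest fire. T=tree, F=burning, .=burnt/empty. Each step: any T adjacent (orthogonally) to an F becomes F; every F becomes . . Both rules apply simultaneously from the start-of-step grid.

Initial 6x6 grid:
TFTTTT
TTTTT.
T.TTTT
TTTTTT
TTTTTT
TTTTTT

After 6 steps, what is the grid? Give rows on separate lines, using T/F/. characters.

Step 1: 3 trees catch fire, 1 burn out
  F.FTTT
  TFTTT.
  T.TTTT
  TTTTTT
  TTTTTT
  TTTTTT
Step 2: 3 trees catch fire, 3 burn out
  ...FTT
  F.FTT.
  T.TTTT
  TTTTTT
  TTTTTT
  TTTTTT
Step 3: 4 trees catch fire, 3 burn out
  ....FT
  ...FT.
  F.FTTT
  TTTTTT
  TTTTTT
  TTTTTT
Step 4: 5 trees catch fire, 4 burn out
  .....F
  ....F.
  ...FTT
  FTFTTT
  TTTTTT
  TTTTTT
Step 5: 5 trees catch fire, 5 burn out
  ......
  ......
  ....FT
  .F.FTT
  FTFTTT
  TTTTTT
Step 6: 6 trees catch fire, 5 burn out
  ......
  ......
  .....F
  ....FT
  .F.FTT
  FTFTTT

......
......
.....F
....FT
.F.FTT
FTFTTT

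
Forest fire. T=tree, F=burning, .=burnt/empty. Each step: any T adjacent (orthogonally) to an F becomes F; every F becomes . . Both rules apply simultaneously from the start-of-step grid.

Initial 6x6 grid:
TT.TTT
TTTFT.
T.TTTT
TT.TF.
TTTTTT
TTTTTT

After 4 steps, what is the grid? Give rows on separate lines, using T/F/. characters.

Step 1: 7 trees catch fire, 2 burn out
  TT.FTT
  TTF.F.
  T.TFFT
  TT.F..
  TTTTFT
  TTTTTT
Step 2: 7 trees catch fire, 7 burn out
  TT..FT
  TF....
  T.F..F
  TT....
  TTTF.F
  TTTTFT
Step 3: 6 trees catch fire, 7 burn out
  TF...F
  F.....
  T.....
  TT....
  TTF...
  TTTF.F
Step 4: 4 trees catch fire, 6 burn out
  F.....
  ......
  F.....
  TT....
  TF....
  TTF...

F.....
......
F.....
TT....
TF....
TTF...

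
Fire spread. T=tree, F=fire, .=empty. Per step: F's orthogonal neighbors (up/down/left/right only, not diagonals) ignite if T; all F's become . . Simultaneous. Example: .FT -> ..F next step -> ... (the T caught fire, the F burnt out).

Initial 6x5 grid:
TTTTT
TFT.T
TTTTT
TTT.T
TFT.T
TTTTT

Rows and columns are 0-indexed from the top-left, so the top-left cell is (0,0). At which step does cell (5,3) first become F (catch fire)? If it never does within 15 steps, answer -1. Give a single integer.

Step 1: cell (5,3)='T' (+8 fires, +2 burnt)
Step 2: cell (5,3)='T' (+8 fires, +8 burnt)
Step 3: cell (5,3)='F' (+3 fires, +8 burnt)
  -> target ignites at step 3
Step 4: cell (5,3)='.' (+3 fires, +3 burnt)
Step 5: cell (5,3)='.' (+3 fires, +3 burnt)
Step 6: cell (5,3)='.' (+0 fires, +3 burnt)
  fire out at step 6

3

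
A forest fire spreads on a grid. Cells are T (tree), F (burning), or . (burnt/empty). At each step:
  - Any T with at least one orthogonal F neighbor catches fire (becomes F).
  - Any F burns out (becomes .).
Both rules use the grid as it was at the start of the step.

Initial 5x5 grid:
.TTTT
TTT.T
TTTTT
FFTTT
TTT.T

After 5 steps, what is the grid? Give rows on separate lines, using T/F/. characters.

Step 1: 5 trees catch fire, 2 burn out
  .TTTT
  TTT.T
  FFTTT
  ..FTT
  FFT.T
Step 2: 5 trees catch fire, 5 burn out
  .TTTT
  FFT.T
  ..FTT
  ...FT
  ..F.T
Step 3: 4 trees catch fire, 5 burn out
  .FTTT
  ..F.T
  ...FT
  ....F
  ....T
Step 4: 3 trees catch fire, 4 burn out
  ..FTT
  ....T
  ....F
  .....
  ....F
Step 5: 2 trees catch fire, 3 burn out
  ...FT
  ....F
  .....
  .....
  .....

...FT
....F
.....
.....
.....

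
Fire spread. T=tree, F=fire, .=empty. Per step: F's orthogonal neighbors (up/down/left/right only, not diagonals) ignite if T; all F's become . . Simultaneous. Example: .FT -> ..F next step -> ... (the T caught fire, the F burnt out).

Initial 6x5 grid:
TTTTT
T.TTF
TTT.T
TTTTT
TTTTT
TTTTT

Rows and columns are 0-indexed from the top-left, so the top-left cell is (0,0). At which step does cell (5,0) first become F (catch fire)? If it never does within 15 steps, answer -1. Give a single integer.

Step 1: cell (5,0)='T' (+3 fires, +1 burnt)
Step 2: cell (5,0)='T' (+3 fires, +3 burnt)
Step 3: cell (5,0)='T' (+4 fires, +3 burnt)
Step 4: cell (5,0)='T' (+5 fires, +4 burnt)
Step 5: cell (5,0)='T' (+5 fires, +5 burnt)
Step 6: cell (5,0)='T' (+4 fires, +5 burnt)
Step 7: cell (5,0)='T' (+2 fires, +4 burnt)
Step 8: cell (5,0)='F' (+1 fires, +2 burnt)
  -> target ignites at step 8
Step 9: cell (5,0)='.' (+0 fires, +1 burnt)
  fire out at step 9

8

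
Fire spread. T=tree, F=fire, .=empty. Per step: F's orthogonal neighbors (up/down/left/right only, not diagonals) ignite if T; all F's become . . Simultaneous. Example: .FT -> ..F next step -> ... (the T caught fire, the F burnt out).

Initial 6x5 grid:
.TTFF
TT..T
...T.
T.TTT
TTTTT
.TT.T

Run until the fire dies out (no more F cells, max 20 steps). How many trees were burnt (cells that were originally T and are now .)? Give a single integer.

Answer: 5

Derivation:
Step 1: +2 fires, +2 burnt (F count now 2)
Step 2: +1 fires, +2 burnt (F count now 1)
Step 3: +1 fires, +1 burnt (F count now 1)
Step 4: +1 fires, +1 burnt (F count now 1)
Step 5: +0 fires, +1 burnt (F count now 0)
Fire out after step 5
Initially T: 18, now '.': 17
Total burnt (originally-T cells now '.'): 5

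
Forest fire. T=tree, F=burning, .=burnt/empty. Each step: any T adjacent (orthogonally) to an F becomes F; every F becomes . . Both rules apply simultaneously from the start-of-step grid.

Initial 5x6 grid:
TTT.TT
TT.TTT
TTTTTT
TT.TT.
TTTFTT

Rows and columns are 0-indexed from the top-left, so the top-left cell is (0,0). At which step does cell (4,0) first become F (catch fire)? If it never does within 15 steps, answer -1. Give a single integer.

Step 1: cell (4,0)='T' (+3 fires, +1 burnt)
Step 2: cell (4,0)='T' (+4 fires, +3 burnt)
Step 3: cell (4,0)='F' (+5 fires, +4 burnt)
  -> target ignites at step 3
Step 4: cell (4,0)='.' (+4 fires, +5 burnt)
Step 5: cell (4,0)='.' (+4 fires, +4 burnt)
Step 6: cell (4,0)='.' (+3 fires, +4 burnt)
Step 7: cell (4,0)='.' (+2 fires, +3 burnt)
Step 8: cell (4,0)='.' (+0 fires, +2 burnt)
  fire out at step 8

3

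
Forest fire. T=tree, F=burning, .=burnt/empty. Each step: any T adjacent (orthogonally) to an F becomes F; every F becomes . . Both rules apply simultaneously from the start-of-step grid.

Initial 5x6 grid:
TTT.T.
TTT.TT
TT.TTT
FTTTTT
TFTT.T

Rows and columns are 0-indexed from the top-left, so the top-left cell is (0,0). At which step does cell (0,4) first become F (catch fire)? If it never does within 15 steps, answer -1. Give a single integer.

Step 1: cell (0,4)='T' (+4 fires, +2 burnt)
Step 2: cell (0,4)='T' (+4 fires, +4 burnt)
Step 3: cell (0,4)='T' (+3 fires, +4 burnt)
Step 4: cell (0,4)='T' (+4 fires, +3 burnt)
Step 5: cell (0,4)='T' (+3 fires, +4 burnt)
Step 6: cell (0,4)='T' (+3 fires, +3 burnt)
Step 7: cell (0,4)='F' (+2 fires, +3 burnt)
  -> target ignites at step 7
Step 8: cell (0,4)='.' (+0 fires, +2 burnt)
  fire out at step 8

7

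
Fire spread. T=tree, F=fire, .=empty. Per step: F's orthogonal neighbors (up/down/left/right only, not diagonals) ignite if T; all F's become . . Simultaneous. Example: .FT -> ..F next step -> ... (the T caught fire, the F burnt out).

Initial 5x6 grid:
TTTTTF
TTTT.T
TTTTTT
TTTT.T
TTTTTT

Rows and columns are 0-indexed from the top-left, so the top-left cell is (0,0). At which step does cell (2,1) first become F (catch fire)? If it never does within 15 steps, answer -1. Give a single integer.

Step 1: cell (2,1)='T' (+2 fires, +1 burnt)
Step 2: cell (2,1)='T' (+2 fires, +2 burnt)
Step 3: cell (2,1)='T' (+4 fires, +2 burnt)
Step 4: cell (2,1)='T' (+4 fires, +4 burnt)
Step 5: cell (2,1)='T' (+5 fires, +4 burnt)
Step 6: cell (2,1)='F' (+4 fires, +5 burnt)
  -> target ignites at step 6
Step 7: cell (2,1)='.' (+3 fires, +4 burnt)
Step 8: cell (2,1)='.' (+2 fires, +3 burnt)
Step 9: cell (2,1)='.' (+1 fires, +2 burnt)
Step 10: cell (2,1)='.' (+0 fires, +1 burnt)
  fire out at step 10

6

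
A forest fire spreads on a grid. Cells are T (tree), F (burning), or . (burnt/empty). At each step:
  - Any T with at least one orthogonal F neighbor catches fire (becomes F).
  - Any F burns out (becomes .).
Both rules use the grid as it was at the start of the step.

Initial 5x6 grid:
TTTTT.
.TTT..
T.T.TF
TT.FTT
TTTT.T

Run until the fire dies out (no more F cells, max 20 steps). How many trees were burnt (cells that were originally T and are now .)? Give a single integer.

Step 1: +4 fires, +2 burnt (F count now 4)
Step 2: +2 fires, +4 burnt (F count now 2)
Step 3: +1 fires, +2 burnt (F count now 1)
Step 4: +2 fires, +1 burnt (F count now 2)
Step 5: +1 fires, +2 burnt (F count now 1)
Step 6: +1 fires, +1 burnt (F count now 1)
Step 7: +0 fires, +1 burnt (F count now 0)
Fire out after step 7
Initially T: 20, now '.': 21
Total burnt (originally-T cells now '.'): 11

Answer: 11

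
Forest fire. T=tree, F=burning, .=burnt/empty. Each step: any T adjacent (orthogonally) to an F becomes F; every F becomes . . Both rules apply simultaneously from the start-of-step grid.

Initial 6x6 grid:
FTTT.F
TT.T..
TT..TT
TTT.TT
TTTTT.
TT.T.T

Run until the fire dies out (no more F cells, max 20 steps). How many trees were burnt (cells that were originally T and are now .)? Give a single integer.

Step 1: +2 fires, +2 burnt (F count now 2)
Step 2: +3 fires, +2 burnt (F count now 3)
Step 3: +3 fires, +3 burnt (F count now 3)
Step 4: +3 fires, +3 burnt (F count now 3)
Step 5: +3 fires, +3 burnt (F count now 3)
Step 6: +2 fires, +3 burnt (F count now 2)
Step 7: +1 fires, +2 burnt (F count now 1)
Step 8: +2 fires, +1 burnt (F count now 2)
Step 9: +1 fires, +2 burnt (F count now 1)
Step 10: +2 fires, +1 burnt (F count now 2)
Step 11: +1 fires, +2 burnt (F count now 1)
Step 12: +0 fires, +1 burnt (F count now 0)
Fire out after step 12
Initially T: 24, now '.': 35
Total burnt (originally-T cells now '.'): 23

Answer: 23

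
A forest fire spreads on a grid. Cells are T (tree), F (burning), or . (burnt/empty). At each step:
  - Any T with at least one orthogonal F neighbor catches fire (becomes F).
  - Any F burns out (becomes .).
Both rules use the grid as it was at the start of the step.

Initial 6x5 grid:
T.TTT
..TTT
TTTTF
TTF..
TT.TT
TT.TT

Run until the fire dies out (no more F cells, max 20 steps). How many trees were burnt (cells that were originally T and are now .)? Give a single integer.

Step 1: +4 fires, +2 burnt (F count now 4)
Step 2: +6 fires, +4 burnt (F count now 6)
Step 3: +5 fires, +6 burnt (F count now 5)
Step 4: +1 fires, +5 burnt (F count now 1)
Step 5: +0 fires, +1 burnt (F count now 0)
Fire out after step 5
Initially T: 21, now '.': 25
Total burnt (originally-T cells now '.'): 16

Answer: 16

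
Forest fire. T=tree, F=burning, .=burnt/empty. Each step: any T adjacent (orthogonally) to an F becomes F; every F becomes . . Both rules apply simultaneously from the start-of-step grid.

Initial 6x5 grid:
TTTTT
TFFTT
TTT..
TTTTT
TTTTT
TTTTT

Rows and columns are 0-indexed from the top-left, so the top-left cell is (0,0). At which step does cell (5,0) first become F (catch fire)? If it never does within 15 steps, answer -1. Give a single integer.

Step 1: cell (5,0)='T' (+6 fires, +2 burnt)
Step 2: cell (5,0)='T' (+6 fires, +6 burnt)
Step 3: cell (5,0)='T' (+5 fires, +6 burnt)
Step 4: cell (5,0)='T' (+5 fires, +5 burnt)
Step 5: cell (5,0)='F' (+3 fires, +5 burnt)
  -> target ignites at step 5
Step 6: cell (5,0)='.' (+1 fires, +3 burnt)
Step 7: cell (5,0)='.' (+0 fires, +1 burnt)
  fire out at step 7

5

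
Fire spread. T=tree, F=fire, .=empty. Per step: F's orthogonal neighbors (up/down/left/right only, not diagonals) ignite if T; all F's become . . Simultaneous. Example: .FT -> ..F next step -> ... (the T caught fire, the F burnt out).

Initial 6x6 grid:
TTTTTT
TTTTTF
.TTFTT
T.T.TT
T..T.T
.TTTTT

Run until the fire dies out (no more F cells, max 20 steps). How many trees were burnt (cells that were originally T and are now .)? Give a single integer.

Step 1: +6 fires, +2 burnt (F count now 6)
Step 2: +7 fires, +6 burnt (F count now 7)
Step 3: +3 fires, +7 burnt (F count now 3)
Step 4: +3 fires, +3 burnt (F count now 3)
Step 5: +2 fires, +3 burnt (F count now 2)
Step 6: +1 fires, +2 burnt (F count now 1)
Step 7: +2 fires, +1 burnt (F count now 2)
Step 8: +1 fires, +2 burnt (F count now 1)
Step 9: +0 fires, +1 burnt (F count now 0)
Fire out after step 9
Initially T: 27, now '.': 34
Total burnt (originally-T cells now '.'): 25

Answer: 25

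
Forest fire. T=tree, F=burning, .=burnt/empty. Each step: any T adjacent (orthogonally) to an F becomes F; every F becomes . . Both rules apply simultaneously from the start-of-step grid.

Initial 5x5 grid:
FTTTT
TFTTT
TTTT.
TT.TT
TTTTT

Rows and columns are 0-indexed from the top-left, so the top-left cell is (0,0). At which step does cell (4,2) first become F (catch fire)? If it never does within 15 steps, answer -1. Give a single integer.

Step 1: cell (4,2)='T' (+4 fires, +2 burnt)
Step 2: cell (4,2)='T' (+5 fires, +4 burnt)
Step 3: cell (4,2)='T' (+5 fires, +5 burnt)
Step 4: cell (4,2)='F' (+4 fires, +5 burnt)
  -> target ignites at step 4
Step 5: cell (4,2)='.' (+2 fires, +4 burnt)
Step 6: cell (4,2)='.' (+1 fires, +2 burnt)
Step 7: cell (4,2)='.' (+0 fires, +1 burnt)
  fire out at step 7

4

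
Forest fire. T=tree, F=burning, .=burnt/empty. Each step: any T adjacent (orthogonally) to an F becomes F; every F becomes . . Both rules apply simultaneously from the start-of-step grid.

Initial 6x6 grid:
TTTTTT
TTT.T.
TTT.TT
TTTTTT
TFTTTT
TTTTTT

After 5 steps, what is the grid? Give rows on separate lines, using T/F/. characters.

Step 1: 4 trees catch fire, 1 burn out
  TTTTTT
  TTT.T.
  TTT.TT
  TFTTTT
  F.FTTT
  TFTTTT
Step 2: 6 trees catch fire, 4 burn out
  TTTTTT
  TTT.T.
  TFT.TT
  F.FTTT
  ...FTT
  F.FTTT
Step 3: 6 trees catch fire, 6 burn out
  TTTTTT
  TFT.T.
  F.F.TT
  ...FTT
  ....FT
  ...FTT
Step 4: 6 trees catch fire, 6 burn out
  TFTTTT
  F.F.T.
  ....TT
  ....FT
  .....F
  ....FT
Step 5: 5 trees catch fire, 6 burn out
  F.FTTT
  ....T.
  ....FT
  .....F
  ......
  .....F

F.FTTT
....T.
....FT
.....F
......
.....F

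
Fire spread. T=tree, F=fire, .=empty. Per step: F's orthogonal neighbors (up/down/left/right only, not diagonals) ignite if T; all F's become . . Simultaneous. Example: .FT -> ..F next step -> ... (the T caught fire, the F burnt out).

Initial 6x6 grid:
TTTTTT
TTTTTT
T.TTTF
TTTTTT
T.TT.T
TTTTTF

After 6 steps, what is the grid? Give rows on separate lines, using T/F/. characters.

Step 1: 5 trees catch fire, 2 burn out
  TTTTTT
  TTTTTF
  T.TTF.
  TTTTTF
  T.TT.F
  TTTTF.
Step 2: 5 trees catch fire, 5 burn out
  TTTTTF
  TTTTF.
  T.TF..
  TTTTF.
  T.TT..
  TTTF..
Step 3: 6 trees catch fire, 5 burn out
  TTTTF.
  TTTF..
  T.F...
  TTTF..
  T.TF..
  TTF...
Step 4: 5 trees catch fire, 6 burn out
  TTTF..
  TTF...
  T.....
  TTF...
  T.F...
  TF....
Step 5: 4 trees catch fire, 5 burn out
  TTF...
  TF....
  T.....
  TF....
  T.....
  F.....
Step 6: 4 trees catch fire, 4 burn out
  TF....
  F.....
  T.....
  F.....
  F.....
  ......

TF....
F.....
T.....
F.....
F.....
......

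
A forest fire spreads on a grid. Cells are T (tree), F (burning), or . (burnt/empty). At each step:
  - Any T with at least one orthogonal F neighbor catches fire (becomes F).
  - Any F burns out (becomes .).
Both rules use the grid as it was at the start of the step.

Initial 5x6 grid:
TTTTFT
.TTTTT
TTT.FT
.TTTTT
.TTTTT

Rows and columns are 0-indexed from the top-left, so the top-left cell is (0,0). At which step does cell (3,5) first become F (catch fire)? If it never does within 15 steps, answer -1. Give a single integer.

Step 1: cell (3,5)='T' (+5 fires, +2 burnt)
Step 2: cell (3,5)='F' (+6 fires, +5 burnt)
  -> target ignites at step 2
Step 3: cell (3,5)='.' (+5 fires, +6 burnt)
Step 4: cell (3,5)='.' (+5 fires, +5 burnt)
Step 5: cell (3,5)='.' (+2 fires, +5 burnt)
Step 6: cell (3,5)='.' (+1 fires, +2 burnt)
Step 7: cell (3,5)='.' (+0 fires, +1 burnt)
  fire out at step 7

2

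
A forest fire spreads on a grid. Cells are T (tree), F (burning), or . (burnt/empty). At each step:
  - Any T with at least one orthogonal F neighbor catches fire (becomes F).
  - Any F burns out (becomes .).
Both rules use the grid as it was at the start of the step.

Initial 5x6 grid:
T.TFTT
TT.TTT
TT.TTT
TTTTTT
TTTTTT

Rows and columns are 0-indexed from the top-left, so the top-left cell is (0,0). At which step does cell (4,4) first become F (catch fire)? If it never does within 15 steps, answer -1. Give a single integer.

Step 1: cell (4,4)='T' (+3 fires, +1 burnt)
Step 2: cell (4,4)='T' (+3 fires, +3 burnt)
Step 3: cell (4,4)='T' (+3 fires, +3 burnt)
Step 4: cell (4,4)='T' (+4 fires, +3 burnt)
Step 5: cell (4,4)='F' (+4 fires, +4 burnt)
  -> target ignites at step 5
Step 6: cell (4,4)='.' (+4 fires, +4 burnt)
Step 7: cell (4,4)='.' (+3 fires, +4 burnt)
Step 8: cell (4,4)='.' (+1 fires, +3 burnt)
Step 9: cell (4,4)='.' (+1 fires, +1 burnt)
Step 10: cell (4,4)='.' (+0 fires, +1 burnt)
  fire out at step 10

5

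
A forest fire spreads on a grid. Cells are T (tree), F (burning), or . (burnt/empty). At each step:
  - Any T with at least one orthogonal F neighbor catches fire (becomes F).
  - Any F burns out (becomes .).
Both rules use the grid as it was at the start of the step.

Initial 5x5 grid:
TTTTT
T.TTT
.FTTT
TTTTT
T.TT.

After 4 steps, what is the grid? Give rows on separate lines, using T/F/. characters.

Step 1: 2 trees catch fire, 1 burn out
  TTTTT
  T.TTT
  ..FTT
  TFTTT
  T.TT.
Step 2: 4 trees catch fire, 2 burn out
  TTTTT
  T.FTT
  ...FT
  F.FTT
  T.TT.
Step 3: 6 trees catch fire, 4 burn out
  TTFTT
  T..FT
  ....F
  ...FT
  F.FT.
Step 4: 5 trees catch fire, 6 burn out
  TF.FT
  T...F
  .....
  ....F
  ...F.

TF.FT
T...F
.....
....F
...F.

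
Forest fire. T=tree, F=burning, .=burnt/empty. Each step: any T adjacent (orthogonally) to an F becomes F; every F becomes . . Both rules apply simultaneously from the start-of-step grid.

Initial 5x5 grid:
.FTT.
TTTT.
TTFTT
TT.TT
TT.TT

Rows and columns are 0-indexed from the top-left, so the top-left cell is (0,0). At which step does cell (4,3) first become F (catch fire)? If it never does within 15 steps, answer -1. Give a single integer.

Step 1: cell (4,3)='T' (+5 fires, +2 burnt)
Step 2: cell (4,3)='T' (+7 fires, +5 burnt)
Step 3: cell (4,3)='F' (+4 fires, +7 burnt)
  -> target ignites at step 3
Step 4: cell (4,3)='.' (+2 fires, +4 burnt)
Step 5: cell (4,3)='.' (+0 fires, +2 burnt)
  fire out at step 5

3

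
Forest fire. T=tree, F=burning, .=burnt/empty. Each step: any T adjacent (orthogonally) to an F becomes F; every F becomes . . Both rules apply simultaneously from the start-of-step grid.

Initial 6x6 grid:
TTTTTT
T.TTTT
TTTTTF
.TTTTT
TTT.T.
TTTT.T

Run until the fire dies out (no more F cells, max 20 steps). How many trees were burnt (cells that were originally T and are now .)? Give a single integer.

Answer: 29

Derivation:
Step 1: +3 fires, +1 burnt (F count now 3)
Step 2: +4 fires, +3 burnt (F count now 4)
Step 3: +5 fires, +4 burnt (F count now 5)
Step 4: +4 fires, +5 burnt (F count now 4)
Step 5: +4 fires, +4 burnt (F count now 4)
Step 6: +4 fires, +4 burnt (F count now 4)
Step 7: +4 fires, +4 burnt (F count now 4)
Step 8: +1 fires, +4 burnt (F count now 1)
Step 9: +0 fires, +1 burnt (F count now 0)
Fire out after step 9
Initially T: 30, now '.': 35
Total burnt (originally-T cells now '.'): 29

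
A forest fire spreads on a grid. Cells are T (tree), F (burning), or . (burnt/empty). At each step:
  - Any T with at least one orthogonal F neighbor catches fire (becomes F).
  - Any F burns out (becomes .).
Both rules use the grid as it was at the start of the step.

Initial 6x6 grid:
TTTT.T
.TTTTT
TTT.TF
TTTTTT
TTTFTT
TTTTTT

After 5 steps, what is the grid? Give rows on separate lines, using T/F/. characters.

Step 1: 7 trees catch fire, 2 burn out
  TTTT.T
  .TTTTF
  TTT.F.
  TTTFTF
  TTF.FT
  TTTFTT
Step 2: 8 trees catch fire, 7 burn out
  TTTT.F
  .TTTF.
  TTT...
  TTF.F.
  TF...F
  TTF.FT
Step 3: 6 trees catch fire, 8 burn out
  TTTT..
  .TTF..
  TTF...
  TF....
  F.....
  TF...F
Step 4: 5 trees catch fire, 6 burn out
  TTTF..
  .TF...
  TF....
  F.....
  ......
  F.....
Step 5: 3 trees catch fire, 5 burn out
  TTF...
  .F....
  F.....
  ......
  ......
  ......

TTF...
.F....
F.....
......
......
......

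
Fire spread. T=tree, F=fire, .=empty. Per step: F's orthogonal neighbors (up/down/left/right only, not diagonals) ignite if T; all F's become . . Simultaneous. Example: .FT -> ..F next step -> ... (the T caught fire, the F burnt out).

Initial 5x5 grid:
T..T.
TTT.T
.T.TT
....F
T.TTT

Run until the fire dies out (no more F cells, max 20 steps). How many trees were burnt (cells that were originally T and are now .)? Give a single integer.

Answer: 6

Derivation:
Step 1: +2 fires, +1 burnt (F count now 2)
Step 2: +3 fires, +2 burnt (F count now 3)
Step 3: +1 fires, +3 burnt (F count now 1)
Step 4: +0 fires, +1 burnt (F count now 0)
Fire out after step 4
Initially T: 13, now '.': 18
Total burnt (originally-T cells now '.'): 6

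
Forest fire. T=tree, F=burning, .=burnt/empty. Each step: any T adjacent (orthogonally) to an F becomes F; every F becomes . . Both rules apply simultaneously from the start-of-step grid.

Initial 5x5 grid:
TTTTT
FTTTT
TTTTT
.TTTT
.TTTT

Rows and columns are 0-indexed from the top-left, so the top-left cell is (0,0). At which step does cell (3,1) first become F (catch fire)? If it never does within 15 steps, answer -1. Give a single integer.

Step 1: cell (3,1)='T' (+3 fires, +1 burnt)
Step 2: cell (3,1)='T' (+3 fires, +3 burnt)
Step 3: cell (3,1)='F' (+4 fires, +3 burnt)
  -> target ignites at step 3
Step 4: cell (3,1)='.' (+5 fires, +4 burnt)
Step 5: cell (3,1)='.' (+4 fires, +5 burnt)
Step 6: cell (3,1)='.' (+2 fires, +4 burnt)
Step 7: cell (3,1)='.' (+1 fires, +2 burnt)
Step 8: cell (3,1)='.' (+0 fires, +1 burnt)
  fire out at step 8

3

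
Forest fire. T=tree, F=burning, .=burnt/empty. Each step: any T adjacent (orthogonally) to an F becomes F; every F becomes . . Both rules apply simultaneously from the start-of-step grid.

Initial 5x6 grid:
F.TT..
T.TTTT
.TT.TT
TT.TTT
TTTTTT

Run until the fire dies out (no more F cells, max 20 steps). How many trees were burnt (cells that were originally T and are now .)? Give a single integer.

Step 1: +1 fires, +1 burnt (F count now 1)
Step 2: +0 fires, +1 burnt (F count now 0)
Fire out after step 2
Initially T: 22, now '.': 9
Total burnt (originally-T cells now '.'): 1

Answer: 1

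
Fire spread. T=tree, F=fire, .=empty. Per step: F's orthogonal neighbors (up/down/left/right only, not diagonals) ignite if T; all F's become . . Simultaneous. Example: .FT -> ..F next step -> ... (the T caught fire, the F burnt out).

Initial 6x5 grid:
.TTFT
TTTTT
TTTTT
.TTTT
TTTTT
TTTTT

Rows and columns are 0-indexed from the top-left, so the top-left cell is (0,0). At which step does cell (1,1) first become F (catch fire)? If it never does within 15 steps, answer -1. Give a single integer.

Step 1: cell (1,1)='T' (+3 fires, +1 burnt)
Step 2: cell (1,1)='T' (+4 fires, +3 burnt)
Step 3: cell (1,1)='F' (+4 fires, +4 burnt)
  -> target ignites at step 3
Step 4: cell (1,1)='.' (+5 fires, +4 burnt)
Step 5: cell (1,1)='.' (+5 fires, +5 burnt)
Step 6: cell (1,1)='.' (+3 fires, +5 burnt)
Step 7: cell (1,1)='.' (+2 fires, +3 burnt)
Step 8: cell (1,1)='.' (+1 fires, +2 burnt)
Step 9: cell (1,1)='.' (+0 fires, +1 burnt)
  fire out at step 9

3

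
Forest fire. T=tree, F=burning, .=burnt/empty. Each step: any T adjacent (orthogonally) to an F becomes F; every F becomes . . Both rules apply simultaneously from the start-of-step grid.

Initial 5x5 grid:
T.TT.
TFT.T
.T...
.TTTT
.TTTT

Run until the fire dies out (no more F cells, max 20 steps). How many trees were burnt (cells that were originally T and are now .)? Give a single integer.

Step 1: +3 fires, +1 burnt (F count now 3)
Step 2: +3 fires, +3 burnt (F count now 3)
Step 3: +3 fires, +3 burnt (F count now 3)
Step 4: +2 fires, +3 burnt (F count now 2)
Step 5: +2 fires, +2 burnt (F count now 2)
Step 6: +1 fires, +2 burnt (F count now 1)
Step 7: +0 fires, +1 burnt (F count now 0)
Fire out after step 7
Initially T: 15, now '.': 24
Total burnt (originally-T cells now '.'): 14

Answer: 14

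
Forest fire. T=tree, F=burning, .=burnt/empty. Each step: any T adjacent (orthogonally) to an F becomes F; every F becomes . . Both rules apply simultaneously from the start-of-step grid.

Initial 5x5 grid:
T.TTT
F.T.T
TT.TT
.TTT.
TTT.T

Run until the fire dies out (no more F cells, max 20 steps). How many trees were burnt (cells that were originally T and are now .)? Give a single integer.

Step 1: +2 fires, +1 burnt (F count now 2)
Step 2: +1 fires, +2 burnt (F count now 1)
Step 3: +1 fires, +1 burnt (F count now 1)
Step 4: +2 fires, +1 burnt (F count now 2)
Step 5: +3 fires, +2 burnt (F count now 3)
Step 6: +1 fires, +3 burnt (F count now 1)
Step 7: +1 fires, +1 burnt (F count now 1)
Step 8: +1 fires, +1 burnt (F count now 1)
Step 9: +1 fires, +1 burnt (F count now 1)
Step 10: +1 fires, +1 burnt (F count now 1)
Step 11: +1 fires, +1 burnt (F count now 1)
Step 12: +1 fires, +1 burnt (F count now 1)
Step 13: +0 fires, +1 burnt (F count now 0)
Fire out after step 13
Initially T: 17, now '.': 24
Total burnt (originally-T cells now '.'): 16

Answer: 16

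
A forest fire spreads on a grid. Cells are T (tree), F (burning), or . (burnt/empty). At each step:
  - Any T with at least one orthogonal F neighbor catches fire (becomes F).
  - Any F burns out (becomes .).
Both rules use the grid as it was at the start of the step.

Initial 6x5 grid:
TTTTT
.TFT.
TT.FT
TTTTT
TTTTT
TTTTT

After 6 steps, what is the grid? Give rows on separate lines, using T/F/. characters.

Step 1: 5 trees catch fire, 2 burn out
  TTFTT
  .F.F.
  TT..F
  TTTFT
  TTTTT
  TTTTT
Step 2: 6 trees catch fire, 5 burn out
  TF.FT
  .....
  TF...
  TTF.F
  TTTFT
  TTTTT
Step 3: 7 trees catch fire, 6 burn out
  F...F
  .....
  F....
  TF...
  TTF.F
  TTTFT
Step 4: 4 trees catch fire, 7 burn out
  .....
  .....
  .....
  F....
  TF...
  TTF.F
Step 5: 2 trees catch fire, 4 burn out
  .....
  .....
  .....
  .....
  F....
  TF...
Step 6: 1 trees catch fire, 2 burn out
  .....
  .....
  .....
  .....
  .....
  F....

.....
.....
.....
.....
.....
F....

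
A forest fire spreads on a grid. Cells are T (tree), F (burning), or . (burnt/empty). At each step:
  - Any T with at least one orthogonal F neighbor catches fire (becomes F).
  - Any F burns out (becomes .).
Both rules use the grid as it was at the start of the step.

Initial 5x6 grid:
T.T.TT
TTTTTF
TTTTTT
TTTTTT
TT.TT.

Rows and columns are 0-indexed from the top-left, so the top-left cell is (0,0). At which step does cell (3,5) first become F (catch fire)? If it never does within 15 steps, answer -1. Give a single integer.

Step 1: cell (3,5)='T' (+3 fires, +1 burnt)
Step 2: cell (3,5)='F' (+4 fires, +3 burnt)
  -> target ignites at step 2
Step 3: cell (3,5)='.' (+3 fires, +4 burnt)
Step 4: cell (3,5)='.' (+5 fires, +3 burnt)
Step 5: cell (3,5)='.' (+4 fires, +5 burnt)
Step 6: cell (3,5)='.' (+3 fires, +4 burnt)
Step 7: cell (3,5)='.' (+2 fires, +3 burnt)
Step 8: cell (3,5)='.' (+1 fires, +2 burnt)
Step 9: cell (3,5)='.' (+0 fires, +1 burnt)
  fire out at step 9

2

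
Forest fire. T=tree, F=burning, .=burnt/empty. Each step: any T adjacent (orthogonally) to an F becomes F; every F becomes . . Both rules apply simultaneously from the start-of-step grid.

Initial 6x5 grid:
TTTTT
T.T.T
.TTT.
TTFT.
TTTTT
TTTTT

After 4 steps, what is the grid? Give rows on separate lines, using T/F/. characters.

Step 1: 4 trees catch fire, 1 burn out
  TTTTT
  T.T.T
  .TFT.
  TF.F.
  TTFTT
  TTTTT
Step 2: 7 trees catch fire, 4 burn out
  TTTTT
  T.F.T
  .F.F.
  F....
  TF.FT
  TTFTT
Step 3: 5 trees catch fire, 7 burn out
  TTFTT
  T...T
  .....
  .....
  F...F
  TF.FT
Step 4: 4 trees catch fire, 5 burn out
  TF.FT
  T...T
  .....
  .....
  .....
  F...F

TF.FT
T...T
.....
.....
.....
F...F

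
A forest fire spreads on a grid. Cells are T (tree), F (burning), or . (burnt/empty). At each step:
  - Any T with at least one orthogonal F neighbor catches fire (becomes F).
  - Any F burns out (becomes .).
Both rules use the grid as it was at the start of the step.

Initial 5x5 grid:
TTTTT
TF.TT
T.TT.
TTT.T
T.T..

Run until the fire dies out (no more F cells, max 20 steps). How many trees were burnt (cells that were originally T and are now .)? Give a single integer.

Answer: 16

Derivation:
Step 1: +2 fires, +1 burnt (F count now 2)
Step 2: +3 fires, +2 burnt (F count now 3)
Step 3: +2 fires, +3 burnt (F count now 2)
Step 4: +4 fires, +2 burnt (F count now 4)
Step 5: +3 fires, +4 burnt (F count now 3)
Step 6: +2 fires, +3 burnt (F count now 2)
Step 7: +0 fires, +2 burnt (F count now 0)
Fire out after step 7
Initially T: 17, now '.': 24
Total burnt (originally-T cells now '.'): 16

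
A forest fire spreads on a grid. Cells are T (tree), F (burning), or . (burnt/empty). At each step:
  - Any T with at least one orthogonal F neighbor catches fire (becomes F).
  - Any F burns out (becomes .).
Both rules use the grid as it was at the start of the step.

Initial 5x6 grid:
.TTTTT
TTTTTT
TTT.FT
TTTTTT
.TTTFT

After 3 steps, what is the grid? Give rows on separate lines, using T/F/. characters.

Step 1: 5 trees catch fire, 2 burn out
  .TTTTT
  TTTTFT
  TTT..F
  TTTTFT
  .TTF.F
Step 2: 6 trees catch fire, 5 burn out
  .TTTFT
  TTTF.F
  TTT...
  TTTF.F
  .TF...
Step 3: 5 trees catch fire, 6 burn out
  .TTF.F
  TTF...
  TTT...
  TTF...
  .F....

.TTF.F
TTF...
TTT...
TTF...
.F....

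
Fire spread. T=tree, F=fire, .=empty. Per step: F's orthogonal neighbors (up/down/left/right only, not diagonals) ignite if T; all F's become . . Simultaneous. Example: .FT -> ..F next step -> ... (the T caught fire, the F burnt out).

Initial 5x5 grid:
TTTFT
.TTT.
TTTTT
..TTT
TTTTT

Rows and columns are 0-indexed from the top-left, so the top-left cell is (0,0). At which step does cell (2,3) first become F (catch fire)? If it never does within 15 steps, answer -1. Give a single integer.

Step 1: cell (2,3)='T' (+3 fires, +1 burnt)
Step 2: cell (2,3)='F' (+3 fires, +3 burnt)
  -> target ignites at step 2
Step 3: cell (2,3)='.' (+5 fires, +3 burnt)
Step 4: cell (2,3)='.' (+4 fires, +5 burnt)
Step 5: cell (2,3)='.' (+3 fires, +4 burnt)
Step 6: cell (2,3)='.' (+1 fires, +3 burnt)
Step 7: cell (2,3)='.' (+1 fires, +1 burnt)
Step 8: cell (2,3)='.' (+0 fires, +1 burnt)
  fire out at step 8

2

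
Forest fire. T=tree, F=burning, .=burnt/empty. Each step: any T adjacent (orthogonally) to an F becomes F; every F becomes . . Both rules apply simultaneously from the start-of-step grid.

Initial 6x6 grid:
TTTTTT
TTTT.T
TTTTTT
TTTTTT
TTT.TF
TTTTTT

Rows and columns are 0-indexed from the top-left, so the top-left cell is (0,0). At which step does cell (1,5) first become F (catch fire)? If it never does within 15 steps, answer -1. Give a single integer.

Step 1: cell (1,5)='T' (+3 fires, +1 burnt)
Step 2: cell (1,5)='T' (+3 fires, +3 burnt)
Step 3: cell (1,5)='F' (+4 fires, +3 burnt)
  -> target ignites at step 3
Step 4: cell (1,5)='.' (+4 fires, +4 burnt)
Step 5: cell (1,5)='.' (+6 fires, +4 burnt)
Step 6: cell (1,5)='.' (+6 fires, +6 burnt)
Step 7: cell (1,5)='.' (+4 fires, +6 burnt)
Step 8: cell (1,5)='.' (+2 fires, +4 burnt)
Step 9: cell (1,5)='.' (+1 fires, +2 burnt)
Step 10: cell (1,5)='.' (+0 fires, +1 burnt)
  fire out at step 10

3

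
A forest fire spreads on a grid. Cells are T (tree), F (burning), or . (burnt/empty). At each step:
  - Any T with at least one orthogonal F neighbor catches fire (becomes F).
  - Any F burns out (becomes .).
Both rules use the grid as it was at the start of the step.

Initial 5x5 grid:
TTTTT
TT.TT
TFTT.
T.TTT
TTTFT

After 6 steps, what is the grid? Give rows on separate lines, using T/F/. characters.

Step 1: 6 trees catch fire, 2 burn out
  TTTTT
  TF.TT
  F.FT.
  T.TFT
  TTF.F
Step 2: 7 trees catch fire, 6 burn out
  TFTTT
  F..TT
  ...F.
  F.F.F
  TF...
Step 3: 4 trees catch fire, 7 burn out
  F.FTT
  ...FT
  .....
  .....
  F....
Step 4: 2 trees catch fire, 4 burn out
  ...FT
  ....F
  .....
  .....
  .....
Step 5: 1 trees catch fire, 2 burn out
  ....F
  .....
  .....
  .....
  .....
Step 6: 0 trees catch fire, 1 burn out
  .....
  .....
  .....
  .....
  .....

.....
.....
.....
.....
.....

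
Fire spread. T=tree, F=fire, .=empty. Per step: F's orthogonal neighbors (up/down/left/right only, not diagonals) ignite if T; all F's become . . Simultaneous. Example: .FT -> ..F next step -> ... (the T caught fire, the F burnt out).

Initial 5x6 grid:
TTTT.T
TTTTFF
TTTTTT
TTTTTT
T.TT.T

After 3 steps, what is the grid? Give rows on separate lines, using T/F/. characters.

Step 1: 4 trees catch fire, 2 burn out
  TTTT.F
  TTTF..
  TTTTFF
  TTTTTT
  T.TT.T
Step 2: 5 trees catch fire, 4 burn out
  TTTF..
  TTF...
  TTTF..
  TTTTFF
  T.TT.T
Step 3: 5 trees catch fire, 5 burn out
  TTF...
  TF....
  TTF...
  TTTF..
  T.TT.F

TTF...
TF....
TTF...
TTTF..
T.TT.F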